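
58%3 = 1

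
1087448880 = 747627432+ 339821448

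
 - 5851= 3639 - 9490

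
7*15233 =106631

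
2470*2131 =5263570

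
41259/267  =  154 + 47/89  =  154.53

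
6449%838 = 583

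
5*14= 70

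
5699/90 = 5699/90= 63.32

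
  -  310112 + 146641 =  - 163471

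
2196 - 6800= -4604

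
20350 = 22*925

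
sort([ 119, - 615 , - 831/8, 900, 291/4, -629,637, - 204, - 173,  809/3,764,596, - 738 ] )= [ - 738,-629, - 615, - 204, - 173, - 831/8,291/4,119, 809/3,596,  637,764,900]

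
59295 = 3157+56138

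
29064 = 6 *4844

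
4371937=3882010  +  489927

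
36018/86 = 18009/43 = 418.81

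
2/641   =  2/641 = 0.00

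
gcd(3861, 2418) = 39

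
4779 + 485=5264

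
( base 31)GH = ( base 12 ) 369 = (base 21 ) 139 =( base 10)513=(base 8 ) 1001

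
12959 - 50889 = -37930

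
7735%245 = 140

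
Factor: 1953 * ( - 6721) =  - 13126113 = - 3^2*7^1*11^1*13^1*31^1*47^1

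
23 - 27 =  - 4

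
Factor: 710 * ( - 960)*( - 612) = 2^9*3^3*5^2 * 17^1 * 71^1 = 417139200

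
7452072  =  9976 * 747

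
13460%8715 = 4745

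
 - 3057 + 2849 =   -  208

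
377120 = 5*75424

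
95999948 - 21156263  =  74843685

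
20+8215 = 8235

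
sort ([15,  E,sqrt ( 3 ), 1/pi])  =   [1/pi , sqrt( 3),E, 15]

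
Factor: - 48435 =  - 3^1*5^1*3229^1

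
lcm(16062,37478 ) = 112434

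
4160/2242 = 2080/1121 = 1.86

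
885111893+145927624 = 1031039517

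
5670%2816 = 38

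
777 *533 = 414141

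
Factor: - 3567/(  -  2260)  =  2^( - 2 ) *3^1*5^( - 1 )*29^1*41^1*113^ (-1 ) 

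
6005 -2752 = 3253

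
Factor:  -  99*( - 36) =2^2  *  3^4*11^1 = 3564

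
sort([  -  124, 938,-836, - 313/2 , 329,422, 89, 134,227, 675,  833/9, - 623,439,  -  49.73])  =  [ - 836, - 623, -313/2,-124, - 49.73, 89,833/9, 134,  227, 329, 422, 439, 675, 938] 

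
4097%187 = 170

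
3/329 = 3/329  =  0.01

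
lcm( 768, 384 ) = 768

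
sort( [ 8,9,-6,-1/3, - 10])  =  [ - 10, - 6,- 1/3 , 8, 9 ] 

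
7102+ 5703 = 12805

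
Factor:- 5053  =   - 31^1*163^1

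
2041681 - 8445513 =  - 6403832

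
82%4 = 2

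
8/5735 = 8/5735  =  0.00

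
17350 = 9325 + 8025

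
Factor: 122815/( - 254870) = -2^( - 1) * 11^1*29^1*331^(  -  1)  =  - 319/662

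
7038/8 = 879 + 3/4 = 879.75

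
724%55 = 9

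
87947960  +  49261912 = 137209872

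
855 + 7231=8086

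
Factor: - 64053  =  -3^2 * 11^1* 647^1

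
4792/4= 1198 = 1198.00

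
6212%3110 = 3102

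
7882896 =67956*116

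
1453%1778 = 1453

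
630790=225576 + 405214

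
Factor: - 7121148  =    -  2^2*3^1 * 593429^1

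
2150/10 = 215= 215.00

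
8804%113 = 103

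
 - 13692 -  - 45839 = 32147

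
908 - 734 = 174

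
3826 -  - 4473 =8299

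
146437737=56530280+89907457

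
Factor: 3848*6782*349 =2^4*13^1*37^1*349^1*3391^1=9107900464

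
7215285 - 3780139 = 3435146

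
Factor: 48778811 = 48778811^1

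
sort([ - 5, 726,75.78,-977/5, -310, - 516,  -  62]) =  [  -  516,-310,- 977/5, -62, - 5 , 75.78 , 726]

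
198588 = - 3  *(-66196 )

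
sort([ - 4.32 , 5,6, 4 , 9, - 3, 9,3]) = [ - 4.32, - 3, 3, 4,5, 6,9,9 ]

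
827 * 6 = 4962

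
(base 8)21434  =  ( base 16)231C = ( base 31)9AT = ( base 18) 19d6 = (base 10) 8988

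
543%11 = 4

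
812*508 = 412496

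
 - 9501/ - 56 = 9501/56 = 169.66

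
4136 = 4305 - 169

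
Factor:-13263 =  - 3^1*4421^1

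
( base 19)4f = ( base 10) 91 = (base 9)111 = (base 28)37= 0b1011011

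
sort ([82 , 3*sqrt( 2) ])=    [ 3*sqrt( 2 ), 82]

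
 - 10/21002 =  - 5/10501=- 0.00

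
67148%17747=13907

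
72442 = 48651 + 23791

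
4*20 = 80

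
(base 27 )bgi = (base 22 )HAL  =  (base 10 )8469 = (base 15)2799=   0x2115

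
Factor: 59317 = 23^1 *2579^1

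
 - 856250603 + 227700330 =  - 628550273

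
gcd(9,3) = 3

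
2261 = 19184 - 16923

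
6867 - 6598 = 269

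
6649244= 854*7786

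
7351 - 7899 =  - 548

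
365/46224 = 365/46224 = 0.01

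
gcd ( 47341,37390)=1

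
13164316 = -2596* (- 5071)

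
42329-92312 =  - 49983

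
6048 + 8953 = 15001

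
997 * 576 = 574272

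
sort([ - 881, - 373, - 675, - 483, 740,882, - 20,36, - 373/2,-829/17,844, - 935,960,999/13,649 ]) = [ - 935, - 881, - 675, - 483, - 373, - 373/2, - 829/17, - 20, 36,999/13, 649,740, 844,882,  960 ]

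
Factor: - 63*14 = - 2^1* 3^2* 7^2 = - 882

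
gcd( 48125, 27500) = 6875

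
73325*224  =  16424800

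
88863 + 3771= 92634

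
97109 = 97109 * 1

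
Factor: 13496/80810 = 2^2*5^ (-1)*7^1* 241^1*8081^ ( - 1) = 6748/40405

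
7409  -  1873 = 5536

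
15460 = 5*3092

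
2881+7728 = 10609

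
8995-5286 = 3709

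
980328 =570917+409411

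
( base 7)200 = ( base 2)1100010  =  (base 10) 98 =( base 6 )242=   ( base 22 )4a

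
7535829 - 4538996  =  2996833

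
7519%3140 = 1239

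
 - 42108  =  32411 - 74519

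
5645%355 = 320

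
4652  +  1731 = 6383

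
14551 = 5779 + 8772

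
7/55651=7/55651 = 0.00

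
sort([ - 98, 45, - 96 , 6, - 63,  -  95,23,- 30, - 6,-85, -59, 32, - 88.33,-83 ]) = [-98, - 96, - 95,-88.33, - 85, - 83, - 63,-59,  -  30, - 6,6, 23,  32,  45] 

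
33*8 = 264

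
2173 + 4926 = 7099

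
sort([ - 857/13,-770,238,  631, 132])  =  [ - 770 ,  -  857/13, 132,  238, 631]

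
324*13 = 4212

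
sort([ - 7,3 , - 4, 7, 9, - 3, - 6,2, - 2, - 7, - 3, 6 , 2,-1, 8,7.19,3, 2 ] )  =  [-7, - 7, - 6, - 4 ,  -  3, - 3, - 2,-1 , 2,2,2 , 3, 3 , 6, 7,7.19 , 8 , 9 ]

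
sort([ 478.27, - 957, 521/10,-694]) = [  -  957, - 694, 521/10,478.27]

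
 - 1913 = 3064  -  4977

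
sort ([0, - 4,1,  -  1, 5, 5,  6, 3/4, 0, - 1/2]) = [ - 4, - 1, - 1/2, 0, 0, 3/4,1, 5, 5, 6]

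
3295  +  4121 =7416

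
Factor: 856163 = 7^1*11^1*11119^1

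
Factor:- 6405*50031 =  - 320448555 = - 3^4*5^1*7^1*17^1 * 61^1*109^1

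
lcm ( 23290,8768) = 745280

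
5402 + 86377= 91779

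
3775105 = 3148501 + 626604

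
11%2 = 1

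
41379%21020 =20359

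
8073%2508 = 549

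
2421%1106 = 209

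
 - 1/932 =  - 1/932 = - 0.00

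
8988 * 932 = 8376816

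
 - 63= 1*( - 63) 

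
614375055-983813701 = -369438646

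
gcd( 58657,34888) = 1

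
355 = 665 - 310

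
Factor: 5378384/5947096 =672298/743387=2^1 * 11^1*179^( - 1 ) * 4153^( - 1)*30559^1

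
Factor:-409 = - 409^1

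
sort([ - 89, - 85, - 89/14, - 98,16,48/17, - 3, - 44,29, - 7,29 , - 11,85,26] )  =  [- 98, - 89, - 85, - 44,- 11 , - 7, - 89/14, - 3,48/17, 16,26,  29 , 29, 85 ] 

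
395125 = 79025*5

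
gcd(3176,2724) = 4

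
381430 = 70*5449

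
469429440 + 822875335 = 1292304775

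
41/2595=41/2595 = 0.02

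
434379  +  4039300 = 4473679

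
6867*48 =329616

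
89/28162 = 89/28162 = 0.00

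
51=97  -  46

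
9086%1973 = 1194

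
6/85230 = 1/14205=0.00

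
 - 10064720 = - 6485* 1552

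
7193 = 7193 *1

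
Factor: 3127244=2^2*29^1*26959^1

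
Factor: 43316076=2^2*3^1*3609673^1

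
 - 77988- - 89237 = 11249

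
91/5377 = 91/5377=0.02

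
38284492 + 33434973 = 71719465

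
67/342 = 67/342 = 0.20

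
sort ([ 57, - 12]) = [-12,57 ] 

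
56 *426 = 23856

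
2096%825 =446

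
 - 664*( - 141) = 93624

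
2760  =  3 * 920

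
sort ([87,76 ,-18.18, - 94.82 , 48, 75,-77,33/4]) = [-94.82,  -  77,-18.18 , 33/4,48,75,76, 87]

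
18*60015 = 1080270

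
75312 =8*9414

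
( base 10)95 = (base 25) 3K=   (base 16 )5F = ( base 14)6B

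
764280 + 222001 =986281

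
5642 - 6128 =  - 486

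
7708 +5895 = 13603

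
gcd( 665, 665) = 665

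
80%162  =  80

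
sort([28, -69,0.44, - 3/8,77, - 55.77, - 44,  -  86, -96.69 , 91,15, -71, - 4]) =[-96.69, - 86,  -  71,  -  69,  -  55.77,-44, - 4, - 3/8,0.44 , 15  ,  28,77, 91]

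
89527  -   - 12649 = 102176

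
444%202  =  40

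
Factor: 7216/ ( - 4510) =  - 8/5 = - 2^3 *5^( - 1)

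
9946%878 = 288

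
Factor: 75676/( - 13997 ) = - 2^2*13997^( - 1)  *18919^1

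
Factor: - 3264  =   - 2^6*3^1*17^1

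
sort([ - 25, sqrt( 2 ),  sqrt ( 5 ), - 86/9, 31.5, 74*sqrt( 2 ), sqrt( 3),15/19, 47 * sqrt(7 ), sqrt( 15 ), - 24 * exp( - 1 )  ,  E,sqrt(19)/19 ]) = [ - 25,-86/9, - 24*exp(  -  1 ), sqrt( 19)/19, 15/19, sqrt( 2 ),sqrt(3 ),  sqrt( 5 ), E, sqrt( 15 ), 31.5,74*sqrt(2 ),47  *  sqrt( 7)]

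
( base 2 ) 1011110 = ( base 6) 234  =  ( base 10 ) 94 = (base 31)31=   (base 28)3a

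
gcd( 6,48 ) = 6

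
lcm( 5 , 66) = 330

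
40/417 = 40/417= 0.10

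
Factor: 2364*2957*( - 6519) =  - 2^2*3^2*41^1 *53^1*197^1*2957^1 = -45570078612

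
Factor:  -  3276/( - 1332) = 7^1* 13^1*37^( - 1) = 91/37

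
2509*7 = 17563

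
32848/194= 169  +  31/97 = 169.32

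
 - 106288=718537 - 824825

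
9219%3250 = 2719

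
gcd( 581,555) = 1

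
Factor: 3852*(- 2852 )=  - 2^4*3^2*23^1*31^1*107^1  =  - 10985904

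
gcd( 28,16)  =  4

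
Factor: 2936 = 2^3 * 367^1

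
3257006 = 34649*94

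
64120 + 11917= 76037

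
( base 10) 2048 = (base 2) 100000000000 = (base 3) 2210212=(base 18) 65E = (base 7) 5654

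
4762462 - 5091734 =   -  329272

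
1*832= 832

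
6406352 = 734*8728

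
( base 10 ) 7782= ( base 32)7J6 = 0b1111001100110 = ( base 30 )8JC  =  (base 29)97a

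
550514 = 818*673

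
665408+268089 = 933497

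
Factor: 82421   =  82421^1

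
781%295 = 191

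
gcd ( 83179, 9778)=1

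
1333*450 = 599850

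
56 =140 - 84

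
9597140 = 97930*98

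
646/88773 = 646/88773 =0.01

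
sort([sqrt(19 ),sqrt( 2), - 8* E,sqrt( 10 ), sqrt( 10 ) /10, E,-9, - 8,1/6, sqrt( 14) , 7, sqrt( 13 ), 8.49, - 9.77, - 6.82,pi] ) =[ - 8* E, - 9.77  , - 9,  -  8, - 6.82,1/6,sqrt( 10)/10 , sqrt( 2), E, pi , sqrt(10 ) , sqrt( 13 ), sqrt( 14),  sqrt(19),7, 8.49] 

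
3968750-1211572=2757178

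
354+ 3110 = 3464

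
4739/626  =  4739/626  =  7.57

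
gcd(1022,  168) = 14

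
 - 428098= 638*( - 671) 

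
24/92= 6/23 = 0.26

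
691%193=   112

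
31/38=31/38 = 0.82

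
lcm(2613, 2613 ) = 2613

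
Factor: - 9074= -2^1*13^1*349^1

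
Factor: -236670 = - 2^1*3^1*5^1 * 7^3*23^1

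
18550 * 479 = 8885450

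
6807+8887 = 15694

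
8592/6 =1432 = 1432.00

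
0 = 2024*0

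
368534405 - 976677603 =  - 608143198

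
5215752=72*72441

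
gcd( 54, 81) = 27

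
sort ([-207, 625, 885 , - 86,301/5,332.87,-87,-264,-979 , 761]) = [-979, - 264, - 207,-87,-86, 301/5, 332.87,625,761,  885] 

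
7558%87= 76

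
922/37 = 24 + 34/37  =  24.92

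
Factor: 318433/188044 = 2^(- 2 )*53^ ( - 1 )*359^1 = 359/212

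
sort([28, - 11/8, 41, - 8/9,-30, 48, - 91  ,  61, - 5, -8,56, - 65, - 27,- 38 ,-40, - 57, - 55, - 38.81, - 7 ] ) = [ - 91, - 65, - 57,  -  55, - 40,-38.81, - 38, - 30, - 27, - 8,-7 ,-5, - 11/8,  -  8/9,28,41, 48 , 56, 61]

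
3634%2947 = 687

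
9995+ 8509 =18504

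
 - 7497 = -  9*833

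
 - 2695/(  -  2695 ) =1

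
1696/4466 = 848/2233 = 0.38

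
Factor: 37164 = 2^2*3^1*19^1*163^1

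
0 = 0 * 479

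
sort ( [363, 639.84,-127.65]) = [ - 127.65, 363,  639.84]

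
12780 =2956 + 9824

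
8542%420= 142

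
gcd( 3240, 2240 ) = 40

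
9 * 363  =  3267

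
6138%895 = 768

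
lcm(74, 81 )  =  5994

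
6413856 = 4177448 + 2236408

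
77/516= 77/516  =  0.15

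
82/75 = 1+7/75 = 1.09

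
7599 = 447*17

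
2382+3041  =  5423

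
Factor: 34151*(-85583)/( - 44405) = 5^( - 1 )*13^1*23^1*37^1*61^2*71^1*83^( - 1)*107^( -1) = 2922745033/44405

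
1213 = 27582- 26369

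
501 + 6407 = 6908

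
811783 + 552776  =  1364559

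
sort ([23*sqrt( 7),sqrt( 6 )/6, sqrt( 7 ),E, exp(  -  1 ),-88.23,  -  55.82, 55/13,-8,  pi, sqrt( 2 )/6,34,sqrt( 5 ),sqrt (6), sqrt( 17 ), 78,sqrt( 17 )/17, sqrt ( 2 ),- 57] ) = [ - 88.23, - 57,  -  55.82, - 8,  sqrt ( 2 )/6, sqrt (17)/17, exp(-1 ), sqrt(6) /6,sqrt(2 ) , sqrt( 5 ),  sqrt ( 6),  sqrt( 7), E, pi, sqrt ( 17),55/13,34, 23*sqrt(7),78]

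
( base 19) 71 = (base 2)10000110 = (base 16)86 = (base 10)134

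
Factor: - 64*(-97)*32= 2^11*97^1 =198656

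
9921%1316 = 709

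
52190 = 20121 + 32069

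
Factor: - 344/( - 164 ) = 2^1*41^(- 1)*43^1 = 86/41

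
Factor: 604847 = 569^1 * 1063^1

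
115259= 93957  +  21302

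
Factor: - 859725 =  - 3^2*5^2*3821^1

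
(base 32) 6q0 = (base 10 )6976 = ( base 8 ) 15500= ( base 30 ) 7mg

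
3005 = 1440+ 1565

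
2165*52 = 112580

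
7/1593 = 7/1593 = 0.00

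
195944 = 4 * 48986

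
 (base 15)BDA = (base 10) 2680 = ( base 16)A78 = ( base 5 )41210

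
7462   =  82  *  91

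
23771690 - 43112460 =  - 19340770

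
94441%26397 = 15250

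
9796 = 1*9796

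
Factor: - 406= -2^1*7^1* 29^1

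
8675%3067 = 2541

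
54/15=3 + 3/5 = 3.60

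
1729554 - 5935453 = -4205899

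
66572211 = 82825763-16253552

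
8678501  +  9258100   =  17936601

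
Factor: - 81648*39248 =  - 3204520704  =  - 2^8*3^6 *7^1*11^1*223^1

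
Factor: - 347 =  - 347^1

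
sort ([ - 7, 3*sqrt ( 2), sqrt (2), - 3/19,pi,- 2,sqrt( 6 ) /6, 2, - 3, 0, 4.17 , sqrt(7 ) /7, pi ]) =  [ - 7 ,-3, - 2, - 3/19, 0, sqrt( 7)/7,  sqrt( 6 )/6, sqrt( 2), 2, pi, pi,4.17,3 * sqrt (2 )] 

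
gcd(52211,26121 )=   1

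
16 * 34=544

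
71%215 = 71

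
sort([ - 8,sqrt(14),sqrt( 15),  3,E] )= [ - 8,E,3,sqrt (14),sqrt(15)]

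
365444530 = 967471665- 602027135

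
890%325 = 240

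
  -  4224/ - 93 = 1408/31= 45.42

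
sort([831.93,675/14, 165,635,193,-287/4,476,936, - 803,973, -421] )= [ - 803, - 421, - 287/4, 675/14,165,  193, 476,635,  831.93,936,  973 ]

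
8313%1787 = 1165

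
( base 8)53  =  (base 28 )1F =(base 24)1j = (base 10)43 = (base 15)2d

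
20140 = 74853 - 54713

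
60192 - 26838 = 33354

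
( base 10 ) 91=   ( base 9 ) 111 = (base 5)331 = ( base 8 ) 133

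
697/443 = 1+254/443 = 1.57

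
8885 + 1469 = 10354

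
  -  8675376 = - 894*9704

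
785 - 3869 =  - 3084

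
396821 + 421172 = 817993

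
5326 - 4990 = 336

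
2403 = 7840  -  5437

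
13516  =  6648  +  6868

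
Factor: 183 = 3^1*61^1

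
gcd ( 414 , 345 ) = 69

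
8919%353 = 94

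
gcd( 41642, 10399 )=1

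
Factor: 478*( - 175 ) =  - 83650 = - 2^1*5^2*7^1*239^1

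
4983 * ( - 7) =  - 34881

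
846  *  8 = 6768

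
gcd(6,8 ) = 2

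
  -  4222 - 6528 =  - 10750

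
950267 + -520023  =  430244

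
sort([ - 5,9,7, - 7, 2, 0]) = [ - 7, -5, 0,2,7, 9]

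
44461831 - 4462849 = 39998982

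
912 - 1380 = - 468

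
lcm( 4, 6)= 12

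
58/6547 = 58/6547= 0.01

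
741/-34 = -741/34 = - 21.79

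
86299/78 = 1106 + 31/78 = 1106.40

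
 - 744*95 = - 70680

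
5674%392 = 186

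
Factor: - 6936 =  - 2^3*3^1 * 17^2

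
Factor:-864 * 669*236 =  - 136411776 = - 2^7*3^4 * 59^1 * 223^1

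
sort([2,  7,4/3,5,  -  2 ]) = [  -  2, 4/3,2 , 5,7 ] 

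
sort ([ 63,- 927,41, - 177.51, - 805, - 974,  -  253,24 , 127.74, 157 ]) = [ - 974,  -  927, - 805, - 253, - 177.51, 24,41,63, 127.74, 157 ] 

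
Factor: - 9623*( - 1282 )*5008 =61782123488 = 2^5*313^1*641^1*9623^1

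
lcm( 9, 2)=18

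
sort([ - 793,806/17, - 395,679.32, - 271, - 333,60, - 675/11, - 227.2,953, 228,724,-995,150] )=[  -  995, - 793, - 395, - 333, - 271,  -  227.2, - 675/11,806/17,  60,150,228 , 679.32,724, 953] 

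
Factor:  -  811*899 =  -729089 = -29^1*31^1*811^1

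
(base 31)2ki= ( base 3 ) 10111211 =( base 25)42A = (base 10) 2560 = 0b101000000000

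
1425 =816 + 609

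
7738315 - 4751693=2986622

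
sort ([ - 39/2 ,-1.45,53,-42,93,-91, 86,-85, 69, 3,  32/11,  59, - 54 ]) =[ - 91, - 85, -54, - 42,-39/2, - 1.45, 32/11, 3,  53,  59,69, 86, 93]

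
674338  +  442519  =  1116857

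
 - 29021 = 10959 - 39980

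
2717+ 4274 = 6991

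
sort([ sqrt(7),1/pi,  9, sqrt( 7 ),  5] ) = [1/pi, sqrt( 7 ), sqrt( 7 ),5, 9]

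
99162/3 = 33054 = 33054.00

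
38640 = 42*920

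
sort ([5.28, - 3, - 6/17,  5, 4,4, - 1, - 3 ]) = [ - 3,  -  3, - 1, - 6/17,4, 4, 5, 5.28]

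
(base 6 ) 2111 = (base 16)1DB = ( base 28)gr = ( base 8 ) 733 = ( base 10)475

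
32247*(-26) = -838422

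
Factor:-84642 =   -  2^1*3^1*14107^1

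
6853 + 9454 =16307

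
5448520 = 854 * 6380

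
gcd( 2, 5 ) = 1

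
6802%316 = 166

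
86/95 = 86/95 = 0.91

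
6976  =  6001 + 975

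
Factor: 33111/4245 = 39/5 = 3^1*5^( - 1 )*13^1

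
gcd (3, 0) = 3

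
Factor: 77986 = 2^1*38993^1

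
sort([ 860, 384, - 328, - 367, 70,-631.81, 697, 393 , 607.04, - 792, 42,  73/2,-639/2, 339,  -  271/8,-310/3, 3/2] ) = [ - 792,-631.81 , -367, -328, - 639/2,-310/3, - 271/8,3/2,73/2,42, 70, 339,  384, 393, 607.04,697,860 ]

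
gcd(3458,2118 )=2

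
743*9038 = 6715234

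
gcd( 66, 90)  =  6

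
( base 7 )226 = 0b1110110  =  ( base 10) 118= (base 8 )166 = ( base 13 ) 91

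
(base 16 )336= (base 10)822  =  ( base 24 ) 1a6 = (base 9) 1113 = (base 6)3450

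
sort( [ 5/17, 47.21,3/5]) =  [5/17, 3/5, 47.21]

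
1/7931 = 1/7931 = 0.00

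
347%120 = 107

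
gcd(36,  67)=1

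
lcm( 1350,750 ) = 6750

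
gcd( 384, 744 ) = 24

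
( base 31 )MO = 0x2C2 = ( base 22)1A2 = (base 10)706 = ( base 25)136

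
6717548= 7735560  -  1018012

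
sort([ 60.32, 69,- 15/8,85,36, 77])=[ - 15/8 , 36, 60.32 , 69,77, 85] 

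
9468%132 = 96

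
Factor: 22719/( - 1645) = - 3^1*5^( - 1) * 7^(-1) *47^( - 1 )*7573^1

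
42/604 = 21/302 = 0.07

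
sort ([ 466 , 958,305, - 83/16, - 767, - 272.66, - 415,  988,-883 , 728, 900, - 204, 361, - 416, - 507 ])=[ - 883, - 767, - 507,  -  416, - 415, - 272.66,- 204,  -  83/16,305, 361, 466,728, 900, 958,  988]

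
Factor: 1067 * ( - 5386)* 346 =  - 1988414252 = - 2^2 * 11^1*97^1*173^1 *2693^1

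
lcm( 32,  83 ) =2656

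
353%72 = 65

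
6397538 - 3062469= 3335069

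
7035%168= 147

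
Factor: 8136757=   367^1*22171^1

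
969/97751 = 969/97751 = 0.01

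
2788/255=10 + 14/15 = 10.93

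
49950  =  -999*( - 50) 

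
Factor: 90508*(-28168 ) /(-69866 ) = 2^4*7^1*11^3*17^1*181^( - 1 )*193^( - 1)*503^1  =  1274714672/34933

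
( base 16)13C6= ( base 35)44m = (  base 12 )2b1a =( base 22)aa2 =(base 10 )5062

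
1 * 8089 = 8089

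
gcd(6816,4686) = 426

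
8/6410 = 4/3205 = 0.00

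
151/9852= 151/9852 = 0.02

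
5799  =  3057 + 2742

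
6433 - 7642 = -1209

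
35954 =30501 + 5453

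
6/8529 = 2/2843 = 0.00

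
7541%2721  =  2099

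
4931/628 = 7 + 535/628 = 7.85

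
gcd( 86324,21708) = 4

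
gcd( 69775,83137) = 1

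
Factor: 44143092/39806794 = 22071546/19903397 =2^1*3^2*7^1*59^1*2969^1*19903397^ (-1) 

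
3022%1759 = 1263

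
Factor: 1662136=2^3*7^1*67^1*443^1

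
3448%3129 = 319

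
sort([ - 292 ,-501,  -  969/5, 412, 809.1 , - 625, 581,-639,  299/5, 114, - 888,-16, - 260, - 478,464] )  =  [ - 888 ,-639,-625,  -  501,-478, - 292, - 260,- 969/5, - 16, 299/5 , 114,412,464, 581, 809.1]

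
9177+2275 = 11452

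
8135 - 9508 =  - 1373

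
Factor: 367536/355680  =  2^( - 1) * 3^( - 1)*5^( - 1)*31^1  =  31/30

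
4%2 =0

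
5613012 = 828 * 6779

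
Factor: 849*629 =534021 =3^1*17^1*37^1*283^1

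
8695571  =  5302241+3393330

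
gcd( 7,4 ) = 1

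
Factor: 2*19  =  38  =  2^1*19^1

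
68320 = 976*70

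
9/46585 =9/46585=0.00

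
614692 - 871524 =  - 256832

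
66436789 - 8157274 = 58279515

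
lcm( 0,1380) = 0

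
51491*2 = 102982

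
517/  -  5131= - 1+4614/5131 = -  0.10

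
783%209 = 156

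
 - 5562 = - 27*206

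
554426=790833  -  236407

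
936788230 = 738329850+198458380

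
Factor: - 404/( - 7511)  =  2^2 * 7^ ( - 1)*29^( - 1)*37^( - 1 )*101^1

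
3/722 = 3/722  =  0.00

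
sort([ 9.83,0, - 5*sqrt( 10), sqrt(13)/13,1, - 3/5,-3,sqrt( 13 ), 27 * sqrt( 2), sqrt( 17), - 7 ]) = [ - 5*sqrt( 10 ),-7,  -  3, - 3/5, 0,sqrt( 13) /13,1, sqrt( 13 ), sqrt(17),9.83,27*sqrt( 2 ) ]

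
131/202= 131/202 =0.65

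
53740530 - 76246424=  - 22505894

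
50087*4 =200348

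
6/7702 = 3/3851  =  0.00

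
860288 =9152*94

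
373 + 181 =554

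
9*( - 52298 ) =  - 470682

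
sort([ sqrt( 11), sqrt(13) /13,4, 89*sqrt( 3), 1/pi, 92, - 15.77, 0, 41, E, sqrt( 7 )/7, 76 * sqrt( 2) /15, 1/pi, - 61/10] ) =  [ - 15.77, - 61/10 , 0 , sqrt( 13)/13, 1/pi, 1/pi, sqrt( 7)/7, E, sqrt (11 ),4, 76 * sqrt( 2)/15, 41, 92, 89*sqrt(3)]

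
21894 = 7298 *3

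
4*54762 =219048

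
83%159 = 83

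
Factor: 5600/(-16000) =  - 7/20 = - 2^( - 2)*5^(- 1)*7^1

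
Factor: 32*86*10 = 2^7 *5^1*43^1 = 27520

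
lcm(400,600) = 1200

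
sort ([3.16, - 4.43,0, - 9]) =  [ - 9, - 4.43 , 0,3.16]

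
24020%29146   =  24020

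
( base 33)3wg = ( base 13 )1C8A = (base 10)4339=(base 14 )181d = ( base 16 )10f3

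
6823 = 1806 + 5017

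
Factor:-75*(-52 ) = 2^2*3^1*5^2* 13^1 = 3900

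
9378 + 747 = 10125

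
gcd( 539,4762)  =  1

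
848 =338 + 510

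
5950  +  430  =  6380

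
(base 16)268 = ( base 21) 187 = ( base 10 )616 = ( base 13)385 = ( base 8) 1150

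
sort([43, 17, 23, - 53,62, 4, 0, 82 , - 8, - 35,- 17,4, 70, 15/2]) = [ - 53, - 35, - 17, - 8,0,  4, 4, 15/2, 17, 23, 43, 62,70, 82 ] 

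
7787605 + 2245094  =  10032699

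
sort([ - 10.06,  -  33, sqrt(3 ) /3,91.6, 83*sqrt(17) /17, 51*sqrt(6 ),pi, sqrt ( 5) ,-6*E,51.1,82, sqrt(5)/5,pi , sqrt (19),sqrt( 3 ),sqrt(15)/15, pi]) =[ - 33, - 6*E,  -  10.06, sqrt(  15 ) /15, sqrt( 5 )/5, sqrt ( 3 ) /3, sqrt(3),sqrt(5 ),pi, pi, pi, sqrt( 19), 83*sqrt(17 )/17, 51.1,  82, 91.6 , 51*sqrt(6)]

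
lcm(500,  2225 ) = 44500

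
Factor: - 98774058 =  - 2^1*3^1 * 29^1*567667^1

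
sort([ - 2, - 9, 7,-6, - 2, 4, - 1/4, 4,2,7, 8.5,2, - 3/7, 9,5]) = [ -9, - 6, - 2, - 2, - 3/7, - 1/4 , 2,2,4, 4,  5,7, 7, 8.5 , 9]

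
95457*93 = 8877501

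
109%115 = 109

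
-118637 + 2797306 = 2678669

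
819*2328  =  1906632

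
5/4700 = 1/940 = 0.00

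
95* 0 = 0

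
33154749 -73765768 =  - 40611019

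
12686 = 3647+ 9039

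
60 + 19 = 79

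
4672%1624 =1424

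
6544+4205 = 10749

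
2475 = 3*825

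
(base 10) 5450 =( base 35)4fp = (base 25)8I0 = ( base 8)12512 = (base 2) 1010101001010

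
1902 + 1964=3866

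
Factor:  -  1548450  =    -  2^1  *  3^3*5^2*31^1*37^1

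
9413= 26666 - 17253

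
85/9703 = 85/9703 = 0.01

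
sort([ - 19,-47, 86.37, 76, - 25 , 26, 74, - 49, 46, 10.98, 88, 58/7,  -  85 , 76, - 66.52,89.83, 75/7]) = [ - 85,  -  66.52,-49,-47 , - 25, - 19,58/7, 75/7 , 10.98, 26,46, 74,76,76, 86.37,88, 89.83]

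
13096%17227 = 13096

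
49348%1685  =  483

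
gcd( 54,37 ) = 1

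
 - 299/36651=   -  1+ 36352/36651=- 0.01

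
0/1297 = 0 = 0.00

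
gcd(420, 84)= 84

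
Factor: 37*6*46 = 2^2 * 3^1*23^1*37^1 = 10212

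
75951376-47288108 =28663268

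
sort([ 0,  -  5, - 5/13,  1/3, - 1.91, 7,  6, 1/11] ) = [-5,  -  1.91, - 5/13, 0,1/11, 1/3, 6, 7]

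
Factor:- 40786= - 2^1*20393^1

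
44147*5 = 220735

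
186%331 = 186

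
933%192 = 165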